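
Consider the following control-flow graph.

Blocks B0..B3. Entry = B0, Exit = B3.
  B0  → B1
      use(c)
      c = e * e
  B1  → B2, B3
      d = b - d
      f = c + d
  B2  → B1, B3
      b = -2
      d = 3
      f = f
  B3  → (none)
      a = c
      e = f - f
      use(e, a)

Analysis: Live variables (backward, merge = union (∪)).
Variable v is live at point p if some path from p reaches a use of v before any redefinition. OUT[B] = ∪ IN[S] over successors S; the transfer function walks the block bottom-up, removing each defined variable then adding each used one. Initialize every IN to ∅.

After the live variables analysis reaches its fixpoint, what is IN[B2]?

Answer: {c, f}

Working:
Fixpoint table:
  B0:   IN={b, c, d, e}   OUT={b, c, d}
  B1:   IN={b, c, d}   OUT={c, f}
  B2:   IN={c, f}   OUT={b, c, d, f}
  B3:   IN={c, f}   OUT={}

Merge at B2: OUT[B2] = IN[B1] ⊔ IN[B3] = {b, c, d, f}
Applying B2's transfer function to that OUT value gives IN[B2] (row B2 above).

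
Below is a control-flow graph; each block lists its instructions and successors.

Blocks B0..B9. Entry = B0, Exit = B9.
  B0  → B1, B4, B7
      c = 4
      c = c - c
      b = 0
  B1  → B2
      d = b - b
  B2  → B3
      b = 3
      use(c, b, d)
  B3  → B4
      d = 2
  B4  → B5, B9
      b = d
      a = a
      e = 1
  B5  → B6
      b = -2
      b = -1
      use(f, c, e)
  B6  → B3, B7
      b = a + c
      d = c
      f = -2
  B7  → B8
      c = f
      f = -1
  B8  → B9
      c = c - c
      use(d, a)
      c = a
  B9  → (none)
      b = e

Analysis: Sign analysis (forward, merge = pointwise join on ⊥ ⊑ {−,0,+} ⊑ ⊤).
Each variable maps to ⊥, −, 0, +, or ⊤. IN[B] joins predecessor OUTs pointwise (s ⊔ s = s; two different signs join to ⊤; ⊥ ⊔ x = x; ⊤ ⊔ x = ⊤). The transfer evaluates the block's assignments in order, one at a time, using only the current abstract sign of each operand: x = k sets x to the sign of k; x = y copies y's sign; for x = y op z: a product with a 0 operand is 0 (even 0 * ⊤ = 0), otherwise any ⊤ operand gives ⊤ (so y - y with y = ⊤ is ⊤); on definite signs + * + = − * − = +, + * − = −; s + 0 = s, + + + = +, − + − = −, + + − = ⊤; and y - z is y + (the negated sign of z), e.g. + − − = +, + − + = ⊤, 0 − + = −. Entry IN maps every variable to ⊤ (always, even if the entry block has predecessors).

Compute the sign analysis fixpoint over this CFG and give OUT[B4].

Per-block solution:
  B0:  IN=(all ⊤)  OUT={b:0; rest ⊤}
  B1:  IN={b:0; rest ⊤}  OUT={b:0, d:0; rest ⊤}
  B2:  IN={b:0, d:0; rest ⊤}  OUT={b:+, d:0; rest ⊤}
  B3:  IN=(all ⊤)  OUT={d:+; rest ⊤}
  B4:  IN=(all ⊤)  OUT={e:+; rest ⊤}
  B5:  IN={e:+; rest ⊤}  OUT={b:-, e:+; rest ⊤}
  B6:  IN={b:-, e:+; rest ⊤}  OUT={e:+, f:-; rest ⊤}
  B7:  IN=(all ⊤)  OUT={f:-; rest ⊤}
  B8:  IN={f:-; rest ⊤}  OUT={f:-; rest ⊤}
  B9:  IN=(all ⊤)  OUT=(all ⊤)

Merge at B4: IN[B4] = OUT[B0] ⊔ OUT[B3] = {a: ⊤, b: ⊤, c: ⊤, d: ⊤, e: ⊤, f: ⊤}
Applying B4's transfer function to that IN value gives OUT[B4] (row B4 above).

Answer: {a: ⊤, b: ⊤, c: ⊤, d: ⊤, e: +, f: ⊤}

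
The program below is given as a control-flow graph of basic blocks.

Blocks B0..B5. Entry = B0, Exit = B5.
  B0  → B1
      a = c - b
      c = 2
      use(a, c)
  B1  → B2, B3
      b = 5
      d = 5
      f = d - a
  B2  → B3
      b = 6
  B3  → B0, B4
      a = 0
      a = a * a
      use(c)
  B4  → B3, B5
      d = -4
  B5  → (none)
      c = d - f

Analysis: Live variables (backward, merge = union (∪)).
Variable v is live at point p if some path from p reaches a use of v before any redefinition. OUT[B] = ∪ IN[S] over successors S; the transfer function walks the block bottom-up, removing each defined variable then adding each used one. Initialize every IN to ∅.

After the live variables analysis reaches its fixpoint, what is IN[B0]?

Answer: {b, c}

Working:
Per-block solution:
  B0: | IN={b, c} | OUT={a, c}
  B1: | IN={a, c} | OUT={b, c, f}
  B2: | IN={c, f} | OUT={b, c, f}
  B3: | IN={b, c, f} | OUT={b, c, f}
  B4: | IN={b, c, f} | OUT={b, c, d, f}
  B5: | IN={d, f} | OUT={}

Merge at B0: OUT[B0] = IN[B1] = {a, c}
Applying B0's transfer function to that OUT value gives IN[B0] (row B0 above).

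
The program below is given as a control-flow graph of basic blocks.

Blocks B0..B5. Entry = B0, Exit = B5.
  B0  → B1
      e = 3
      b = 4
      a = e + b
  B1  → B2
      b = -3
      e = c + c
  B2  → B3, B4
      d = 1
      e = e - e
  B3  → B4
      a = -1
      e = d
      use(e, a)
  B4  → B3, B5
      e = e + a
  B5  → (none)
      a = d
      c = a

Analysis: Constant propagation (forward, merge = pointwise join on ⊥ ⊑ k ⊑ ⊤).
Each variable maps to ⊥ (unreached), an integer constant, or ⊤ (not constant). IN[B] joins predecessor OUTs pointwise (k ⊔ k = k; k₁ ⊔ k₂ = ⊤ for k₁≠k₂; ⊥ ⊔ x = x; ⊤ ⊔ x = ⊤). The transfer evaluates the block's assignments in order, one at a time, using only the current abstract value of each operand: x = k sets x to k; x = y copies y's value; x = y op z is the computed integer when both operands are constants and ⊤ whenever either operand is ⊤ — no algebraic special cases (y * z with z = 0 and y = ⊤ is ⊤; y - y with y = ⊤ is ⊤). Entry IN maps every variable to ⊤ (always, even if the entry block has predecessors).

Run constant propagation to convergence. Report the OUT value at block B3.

Answer: {a: -1, b: -3, c: ⊤, d: 1, e: 1, f: ⊤}

Working:
Converged values:
  B0:   IN=(all ⊤)   OUT={a:7, b:4, e:3; rest ⊤}
  B1:   IN={a:7, b:4, e:3; rest ⊤}   OUT={a:7, b:-3; rest ⊤}
  B2:   IN={a:7, b:-3; rest ⊤}   OUT={a:7, b:-3, d:1; rest ⊤}
  B3:   IN={b:-3, d:1; rest ⊤}   OUT={a:-1, b:-3, d:1, e:1; rest ⊤}
  B4:   IN={b:-3, d:1; rest ⊤}   OUT={b:-3, d:1; rest ⊤}
  B5:   IN={b:-3, d:1; rest ⊤}   OUT={a:1, b:-3, c:1, d:1; rest ⊤}

Merge at B3: IN[B3] = OUT[B2] ⊔ OUT[B4] = {a: ⊤, b: -3, c: ⊤, d: 1, e: ⊤, f: ⊤}
Applying B3's transfer function to that IN value gives OUT[B3] (row B3 above).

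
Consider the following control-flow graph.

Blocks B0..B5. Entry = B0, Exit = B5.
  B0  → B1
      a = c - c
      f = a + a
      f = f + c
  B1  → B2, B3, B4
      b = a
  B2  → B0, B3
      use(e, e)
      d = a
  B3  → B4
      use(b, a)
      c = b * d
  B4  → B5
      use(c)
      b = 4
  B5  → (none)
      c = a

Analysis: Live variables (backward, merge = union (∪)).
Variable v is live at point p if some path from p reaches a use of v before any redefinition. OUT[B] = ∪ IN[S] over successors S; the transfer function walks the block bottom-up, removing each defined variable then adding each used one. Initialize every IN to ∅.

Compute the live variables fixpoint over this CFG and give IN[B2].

Converged values:
  B0:   IN={c, d, e}   OUT={a, c, d, e}
  B1:   IN={a, c, d, e}   OUT={a, b, c, d, e}
  B2:   IN={a, b, c, e}   OUT={a, b, c, d, e}
  B3:   IN={a, b, d}   OUT={a, c}
  B4:   IN={a, c}   OUT={a}
  B5:   IN={a}   OUT={}

Merge at B2: OUT[B2] = IN[B0] ⊔ IN[B3] = {a, b, c, d, e}
Applying B2's transfer function to that OUT value gives IN[B2] (row B2 above).

Answer: {a, b, c, e}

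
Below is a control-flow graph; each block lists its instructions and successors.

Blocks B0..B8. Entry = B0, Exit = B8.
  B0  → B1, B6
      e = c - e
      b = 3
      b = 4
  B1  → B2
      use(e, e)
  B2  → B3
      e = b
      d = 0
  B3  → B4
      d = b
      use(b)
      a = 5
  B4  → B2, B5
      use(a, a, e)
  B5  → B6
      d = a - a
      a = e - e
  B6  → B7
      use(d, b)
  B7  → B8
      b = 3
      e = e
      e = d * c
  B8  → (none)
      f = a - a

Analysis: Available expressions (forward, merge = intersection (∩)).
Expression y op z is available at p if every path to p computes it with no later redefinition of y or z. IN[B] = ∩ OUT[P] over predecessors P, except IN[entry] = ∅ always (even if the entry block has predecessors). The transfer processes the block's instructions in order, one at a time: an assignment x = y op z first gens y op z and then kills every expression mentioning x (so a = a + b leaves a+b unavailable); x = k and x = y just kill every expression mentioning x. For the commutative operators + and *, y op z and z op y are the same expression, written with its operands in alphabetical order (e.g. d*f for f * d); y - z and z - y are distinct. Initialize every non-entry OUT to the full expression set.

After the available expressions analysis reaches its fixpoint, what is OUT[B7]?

Answer: {c*d}

Working:
Fixpoint table:
  B0:  IN={}  OUT={}
  B1:  IN={}  OUT={}
  B2:  IN={}  OUT={}
  B3:  IN={}  OUT={}
  B4:  IN={}  OUT={}
  B5:  IN={}  OUT={e-e}
  B6:  IN={}  OUT={}
  B7:  IN={}  OUT={c*d}
  B8:  IN={c*d}  OUT={a-a, c*d}

Merge at B7: IN[B7] = OUT[B6] = {}
Applying B7's transfer function to that IN value gives OUT[B7] (row B7 above).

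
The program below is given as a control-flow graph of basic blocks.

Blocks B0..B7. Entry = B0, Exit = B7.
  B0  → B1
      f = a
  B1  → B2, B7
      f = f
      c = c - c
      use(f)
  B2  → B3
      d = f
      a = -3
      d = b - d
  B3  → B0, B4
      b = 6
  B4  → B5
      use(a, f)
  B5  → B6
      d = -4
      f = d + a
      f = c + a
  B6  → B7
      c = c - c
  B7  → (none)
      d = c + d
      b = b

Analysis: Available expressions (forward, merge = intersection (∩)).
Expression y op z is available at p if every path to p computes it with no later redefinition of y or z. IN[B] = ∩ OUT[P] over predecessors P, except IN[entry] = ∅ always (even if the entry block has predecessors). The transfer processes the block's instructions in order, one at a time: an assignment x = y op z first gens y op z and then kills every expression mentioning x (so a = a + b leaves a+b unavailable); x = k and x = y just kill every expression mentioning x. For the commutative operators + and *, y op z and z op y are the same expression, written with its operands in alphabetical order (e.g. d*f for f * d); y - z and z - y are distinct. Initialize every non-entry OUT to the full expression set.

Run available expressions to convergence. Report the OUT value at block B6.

Answer: {a+d}

Trace:
Fixpoint table:
  B0:   IN={}   OUT={}
  B1:   IN={}   OUT={}
  B2:   IN={}   OUT={}
  B3:   IN={}   OUT={}
  B4:   IN={}   OUT={}
  B5:   IN={}   OUT={a+c, a+d}
  B6:   IN={a+c, a+d}   OUT={a+d}
  B7:   IN={}   OUT={}

Merge at B6: IN[B6] = OUT[B5] = {a+c, a+d}
Applying B6's transfer function to that IN value gives OUT[B6] (row B6 above).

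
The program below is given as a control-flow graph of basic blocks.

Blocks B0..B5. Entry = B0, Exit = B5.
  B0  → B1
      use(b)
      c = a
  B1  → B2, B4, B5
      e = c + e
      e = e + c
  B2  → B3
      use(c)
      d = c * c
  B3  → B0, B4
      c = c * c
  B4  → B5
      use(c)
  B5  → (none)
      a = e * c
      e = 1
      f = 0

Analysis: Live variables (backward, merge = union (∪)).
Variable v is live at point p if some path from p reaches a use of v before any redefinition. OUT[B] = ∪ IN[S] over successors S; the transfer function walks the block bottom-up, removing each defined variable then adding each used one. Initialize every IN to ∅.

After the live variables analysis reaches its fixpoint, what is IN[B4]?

Converged values:
  B0: | IN={a, b, e} | OUT={a, b, c, e}
  B1: | IN={a, b, c, e} | OUT={a, b, c, e}
  B2: | IN={a, b, c, e} | OUT={a, b, c, e}
  B3: | IN={a, b, c, e} | OUT={a, b, c, e}
  B4: | IN={c, e} | OUT={c, e}
  B5: | IN={c, e} | OUT={}

Merge at B4: OUT[B4] = IN[B5] = {c, e}
Applying B4's transfer function to that OUT value gives IN[B4] (row B4 above).

Answer: {c, e}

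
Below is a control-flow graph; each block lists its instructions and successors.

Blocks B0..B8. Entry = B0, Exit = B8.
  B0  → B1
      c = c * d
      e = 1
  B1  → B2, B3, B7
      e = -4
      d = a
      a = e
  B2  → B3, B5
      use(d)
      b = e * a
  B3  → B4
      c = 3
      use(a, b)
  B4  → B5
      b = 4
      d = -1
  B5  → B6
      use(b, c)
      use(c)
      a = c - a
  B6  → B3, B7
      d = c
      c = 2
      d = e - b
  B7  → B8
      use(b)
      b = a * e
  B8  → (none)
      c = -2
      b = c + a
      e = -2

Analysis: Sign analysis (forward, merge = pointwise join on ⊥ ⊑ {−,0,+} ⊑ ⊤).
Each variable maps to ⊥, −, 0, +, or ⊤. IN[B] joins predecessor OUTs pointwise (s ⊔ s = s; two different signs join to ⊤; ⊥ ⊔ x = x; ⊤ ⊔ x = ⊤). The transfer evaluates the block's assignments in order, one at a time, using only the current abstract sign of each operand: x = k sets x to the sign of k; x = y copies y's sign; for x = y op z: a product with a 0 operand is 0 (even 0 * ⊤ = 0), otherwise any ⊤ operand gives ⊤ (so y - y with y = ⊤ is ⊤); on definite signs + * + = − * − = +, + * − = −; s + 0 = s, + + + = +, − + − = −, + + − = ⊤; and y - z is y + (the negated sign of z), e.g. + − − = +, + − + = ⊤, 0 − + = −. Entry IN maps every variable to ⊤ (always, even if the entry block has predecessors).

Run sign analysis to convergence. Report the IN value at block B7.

Answer: {a: ⊤, b: ⊤, c: ⊤, d: ⊤, e: -, f: ⊤}

Trace:
Per-block solution:
  B0:  IN=(all ⊤)  OUT={e:+; rest ⊤}
  B1:  IN={e:+; rest ⊤}  OUT={a:-, e:-; rest ⊤}
  B2:  IN={a:-, e:-; rest ⊤}  OUT={a:-, b:+, e:-; rest ⊤}
  B3:  IN={e:-; rest ⊤}  OUT={c:+, e:-; rest ⊤}
  B4:  IN={c:+, e:-; rest ⊤}  OUT={b:+, c:+, d:-, e:-; rest ⊤}
  B5:  IN={b:+, e:-; rest ⊤}  OUT={b:+, e:-; rest ⊤}
  B6:  IN={b:+, e:-; rest ⊤}  OUT={b:+, c:+, d:-, e:-; rest ⊤}
  B7:  IN={e:-; rest ⊤}  OUT={e:-; rest ⊤}
  B8:  IN={e:-; rest ⊤}  OUT={c:-, e:-; rest ⊤}

Merge at B7: IN[B7] = OUT[B1] ⊔ OUT[B6] = {a: ⊤, b: ⊤, c: ⊤, d: ⊤, e: -, f: ⊤}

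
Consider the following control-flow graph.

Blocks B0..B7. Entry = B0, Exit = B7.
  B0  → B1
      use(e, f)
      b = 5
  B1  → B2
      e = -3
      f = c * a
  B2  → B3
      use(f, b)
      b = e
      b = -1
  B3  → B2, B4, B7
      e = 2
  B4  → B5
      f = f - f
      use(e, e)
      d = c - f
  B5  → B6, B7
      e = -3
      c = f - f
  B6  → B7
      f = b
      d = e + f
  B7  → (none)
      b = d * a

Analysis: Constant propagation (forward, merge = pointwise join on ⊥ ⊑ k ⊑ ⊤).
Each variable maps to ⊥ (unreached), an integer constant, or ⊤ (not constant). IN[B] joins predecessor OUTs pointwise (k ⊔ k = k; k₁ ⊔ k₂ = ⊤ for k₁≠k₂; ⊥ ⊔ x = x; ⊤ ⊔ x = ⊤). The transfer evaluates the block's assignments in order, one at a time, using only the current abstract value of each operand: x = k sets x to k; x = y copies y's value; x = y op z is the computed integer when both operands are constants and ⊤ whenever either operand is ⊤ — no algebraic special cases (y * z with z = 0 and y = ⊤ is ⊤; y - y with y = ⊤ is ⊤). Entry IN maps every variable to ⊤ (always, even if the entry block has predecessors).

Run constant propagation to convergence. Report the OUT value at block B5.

Answer: {a: ⊤, b: -1, c: ⊤, d: ⊤, e: -3, f: ⊤}

Derivation:
Fixpoint table:
  B0:  IN=(all ⊤)  OUT={b:5; rest ⊤}
  B1:  IN={b:5; rest ⊤}  OUT={b:5, e:-3; rest ⊤}
  B2:  IN=(all ⊤)  OUT={b:-1; rest ⊤}
  B3:  IN={b:-1; rest ⊤}  OUT={b:-1, e:2; rest ⊤}
  B4:  IN={b:-1, e:2; rest ⊤}  OUT={b:-1, e:2; rest ⊤}
  B5:  IN={b:-1, e:2; rest ⊤}  OUT={b:-1, e:-3; rest ⊤}
  B6:  IN={b:-1, e:-3; rest ⊤}  OUT={b:-1, d:-4, e:-3, f:-1; rest ⊤}
  B7:  IN={b:-1; rest ⊤}  OUT=(all ⊤)

Merge at B5: IN[B5] = OUT[B4] = {a: ⊤, b: -1, c: ⊤, d: ⊤, e: 2, f: ⊤}
Applying B5's transfer function to that IN value gives OUT[B5] (row B5 above).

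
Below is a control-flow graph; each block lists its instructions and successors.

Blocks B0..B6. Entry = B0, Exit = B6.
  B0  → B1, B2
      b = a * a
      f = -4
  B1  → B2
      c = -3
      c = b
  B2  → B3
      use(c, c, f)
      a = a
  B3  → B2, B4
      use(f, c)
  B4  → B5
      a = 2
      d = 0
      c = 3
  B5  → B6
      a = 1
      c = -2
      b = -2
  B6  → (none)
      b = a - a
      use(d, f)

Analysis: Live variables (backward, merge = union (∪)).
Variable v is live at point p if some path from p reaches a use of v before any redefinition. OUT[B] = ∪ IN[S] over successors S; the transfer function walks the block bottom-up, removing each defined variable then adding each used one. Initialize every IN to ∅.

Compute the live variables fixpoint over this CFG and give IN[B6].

Answer: {a, d, f}

Trace:
Per-block solution:
  B0: | IN={a, c} | OUT={a, b, c, f}
  B1: | IN={a, b, f} | OUT={a, c, f}
  B2: | IN={a, c, f} | OUT={a, c, f}
  B3: | IN={a, c, f} | OUT={a, c, f}
  B4: | IN={f} | OUT={d, f}
  B5: | IN={d, f} | OUT={a, d, f}
  B6: | IN={a, d, f} | OUT={}

B6 is the boundary node: OUT[B6] = {}
Applying B6's transfer function to that OUT value gives IN[B6] (row B6 above).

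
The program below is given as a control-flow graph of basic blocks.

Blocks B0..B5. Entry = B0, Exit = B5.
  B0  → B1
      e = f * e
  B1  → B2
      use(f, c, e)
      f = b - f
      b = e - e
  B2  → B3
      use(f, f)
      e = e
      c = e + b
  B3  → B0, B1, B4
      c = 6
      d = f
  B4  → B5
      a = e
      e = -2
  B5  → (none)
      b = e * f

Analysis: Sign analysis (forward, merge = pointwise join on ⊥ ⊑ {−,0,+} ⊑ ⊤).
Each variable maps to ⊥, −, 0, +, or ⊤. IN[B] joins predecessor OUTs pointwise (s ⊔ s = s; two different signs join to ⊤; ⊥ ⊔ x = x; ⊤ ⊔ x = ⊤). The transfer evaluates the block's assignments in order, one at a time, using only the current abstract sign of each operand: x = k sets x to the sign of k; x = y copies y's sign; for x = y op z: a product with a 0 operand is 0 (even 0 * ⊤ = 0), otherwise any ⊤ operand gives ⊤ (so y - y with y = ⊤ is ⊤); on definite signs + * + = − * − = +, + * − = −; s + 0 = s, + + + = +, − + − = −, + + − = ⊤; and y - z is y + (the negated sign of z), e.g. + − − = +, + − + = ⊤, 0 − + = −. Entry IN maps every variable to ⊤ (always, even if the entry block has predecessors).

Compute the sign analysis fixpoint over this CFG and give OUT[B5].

Answer: {a: ⊤, b: ⊤, c: +, d: ⊤, e: -, f: ⊤}

Trace:
Converged values:
  B0:  IN=(all ⊤)  OUT=(all ⊤)
  B1:  IN=(all ⊤)  OUT=(all ⊤)
  B2:  IN=(all ⊤)  OUT=(all ⊤)
  B3:  IN=(all ⊤)  OUT={c:+; rest ⊤}
  B4:  IN={c:+; rest ⊤}  OUT={c:+, e:-; rest ⊤}
  B5:  IN={c:+, e:-; rest ⊤}  OUT={c:+, e:-; rest ⊤}

Merge at B5: IN[B5] = OUT[B4] = {a: ⊤, b: ⊤, c: +, d: ⊤, e: -, f: ⊤}
Applying B5's transfer function to that IN value gives OUT[B5] (row B5 above).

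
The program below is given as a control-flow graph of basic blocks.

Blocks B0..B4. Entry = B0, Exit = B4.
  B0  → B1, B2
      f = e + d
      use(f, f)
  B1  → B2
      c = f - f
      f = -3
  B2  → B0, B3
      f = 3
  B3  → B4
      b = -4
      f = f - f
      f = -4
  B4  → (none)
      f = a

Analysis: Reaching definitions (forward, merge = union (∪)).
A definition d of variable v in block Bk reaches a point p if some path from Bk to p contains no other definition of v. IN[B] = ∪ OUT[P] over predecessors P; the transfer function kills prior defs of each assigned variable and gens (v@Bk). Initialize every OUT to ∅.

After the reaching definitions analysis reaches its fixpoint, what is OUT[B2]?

Converged values:
  B0: | IN={c@B1, f@B2} | OUT={c@B1, f@B0}
  B1: | IN={c@B1, f@B0} | OUT={c@B1, f@B1}
  B2: | IN={c@B1, f@B0, f@B1} | OUT={c@B1, f@B2}
  B3: | IN={c@B1, f@B2} | OUT={b@B3, c@B1, f@B3}
  B4: | IN={b@B3, c@B1, f@B3} | OUT={b@B3, c@B1, f@B4}

Merge at B2: IN[B2] = OUT[B0] ⊔ OUT[B1] = {c@B1, f@B0, f@B1}
Applying B2's transfer function to that IN value gives OUT[B2] (row B2 above).

Answer: {c@B1, f@B2}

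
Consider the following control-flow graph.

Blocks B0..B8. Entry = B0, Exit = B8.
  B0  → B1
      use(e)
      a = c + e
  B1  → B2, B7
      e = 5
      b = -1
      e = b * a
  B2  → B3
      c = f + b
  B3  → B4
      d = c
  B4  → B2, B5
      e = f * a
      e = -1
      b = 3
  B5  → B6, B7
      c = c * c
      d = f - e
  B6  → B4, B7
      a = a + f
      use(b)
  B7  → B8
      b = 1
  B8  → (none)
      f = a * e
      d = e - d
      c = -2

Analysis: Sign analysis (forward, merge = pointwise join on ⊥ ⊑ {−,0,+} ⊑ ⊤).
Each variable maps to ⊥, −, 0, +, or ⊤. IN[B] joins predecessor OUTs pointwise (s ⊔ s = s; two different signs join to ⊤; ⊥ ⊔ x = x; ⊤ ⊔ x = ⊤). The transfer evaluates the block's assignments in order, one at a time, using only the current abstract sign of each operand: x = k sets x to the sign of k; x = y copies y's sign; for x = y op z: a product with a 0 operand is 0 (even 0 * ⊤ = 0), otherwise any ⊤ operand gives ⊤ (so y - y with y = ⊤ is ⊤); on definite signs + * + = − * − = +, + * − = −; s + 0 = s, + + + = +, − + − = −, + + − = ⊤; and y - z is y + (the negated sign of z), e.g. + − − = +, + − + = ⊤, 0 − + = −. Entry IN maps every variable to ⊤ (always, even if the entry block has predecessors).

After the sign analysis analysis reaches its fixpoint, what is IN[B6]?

Answer: {a: ⊤, b: +, c: ⊤, d: ⊤, e: -, f: ⊤}

Derivation:
Fixpoint table:
  B0:   IN=(all ⊤)   OUT=(all ⊤)
  B1:   IN=(all ⊤)   OUT={b:-; rest ⊤}
  B2:   IN=(all ⊤)   OUT=(all ⊤)
  B3:   IN=(all ⊤)   OUT=(all ⊤)
  B4:   IN=(all ⊤)   OUT={b:+, e:-; rest ⊤}
  B5:   IN={b:+, e:-; rest ⊤}   OUT={b:+, e:-; rest ⊤}
  B6:   IN={b:+, e:-; rest ⊤}   OUT={b:+, e:-; rest ⊤}
  B7:   IN=(all ⊤)   OUT={b:+; rest ⊤}
  B8:   IN={b:+; rest ⊤}   OUT={b:+, c:-; rest ⊤}

Merge at B6: IN[B6] = OUT[B5] = {a: ⊤, b: +, c: ⊤, d: ⊤, e: -, f: ⊤}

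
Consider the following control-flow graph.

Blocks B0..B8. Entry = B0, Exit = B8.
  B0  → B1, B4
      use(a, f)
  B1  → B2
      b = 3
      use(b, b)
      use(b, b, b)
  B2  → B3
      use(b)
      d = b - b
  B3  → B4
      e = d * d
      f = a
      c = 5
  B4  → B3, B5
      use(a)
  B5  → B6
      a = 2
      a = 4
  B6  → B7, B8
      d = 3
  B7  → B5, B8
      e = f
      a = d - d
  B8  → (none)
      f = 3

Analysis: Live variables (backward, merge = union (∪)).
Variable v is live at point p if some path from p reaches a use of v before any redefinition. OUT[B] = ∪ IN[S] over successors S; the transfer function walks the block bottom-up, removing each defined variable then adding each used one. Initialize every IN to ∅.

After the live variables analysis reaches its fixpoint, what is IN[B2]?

Converged values:
  B0:   IN={a, d, f}   OUT={a, d, f}
  B1:   IN={a}   OUT={a, b}
  B2:   IN={a, b}   OUT={a, d}
  B3:   IN={a, d}   OUT={a, d, f}
  B4:   IN={a, d, f}   OUT={a, d, f}
  B5:   IN={f}   OUT={f}
  B6:   IN={f}   OUT={d, f}
  B7:   IN={d, f}   OUT={f}
  B8:   IN={}   OUT={}

Merge at B2: OUT[B2] = IN[B3] = {a, d}
Applying B2's transfer function to that OUT value gives IN[B2] (row B2 above).

Answer: {a, b}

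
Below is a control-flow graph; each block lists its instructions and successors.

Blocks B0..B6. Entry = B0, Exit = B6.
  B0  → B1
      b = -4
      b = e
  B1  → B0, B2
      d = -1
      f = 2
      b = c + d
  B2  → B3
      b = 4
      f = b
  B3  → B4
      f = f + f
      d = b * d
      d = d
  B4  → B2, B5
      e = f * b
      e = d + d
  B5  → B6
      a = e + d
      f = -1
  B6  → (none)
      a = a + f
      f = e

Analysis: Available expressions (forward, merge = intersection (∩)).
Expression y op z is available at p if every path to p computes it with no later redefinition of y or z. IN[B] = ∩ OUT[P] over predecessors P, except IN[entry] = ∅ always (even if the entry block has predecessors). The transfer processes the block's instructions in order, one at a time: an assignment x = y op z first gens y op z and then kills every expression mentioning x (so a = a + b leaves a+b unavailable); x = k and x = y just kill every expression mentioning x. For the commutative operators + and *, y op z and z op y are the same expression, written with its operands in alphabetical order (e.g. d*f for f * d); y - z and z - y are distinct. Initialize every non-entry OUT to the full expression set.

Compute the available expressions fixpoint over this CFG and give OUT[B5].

Converged values:
  B0:   IN={}   OUT={}
  B1:   IN={}   OUT={c+d}
  B2:   IN={}   OUT={}
  B3:   IN={}   OUT={}
  B4:   IN={}   OUT={b*f, d+d}
  B5:   IN={b*f, d+d}   OUT={d+d, d+e}
  B6:   IN={d+d, d+e}   OUT={d+d, d+e}

Merge at B5: IN[B5] = OUT[B4] = {b*f, d+d}
Applying B5's transfer function to that IN value gives OUT[B5] (row B5 above).

Answer: {d+d, d+e}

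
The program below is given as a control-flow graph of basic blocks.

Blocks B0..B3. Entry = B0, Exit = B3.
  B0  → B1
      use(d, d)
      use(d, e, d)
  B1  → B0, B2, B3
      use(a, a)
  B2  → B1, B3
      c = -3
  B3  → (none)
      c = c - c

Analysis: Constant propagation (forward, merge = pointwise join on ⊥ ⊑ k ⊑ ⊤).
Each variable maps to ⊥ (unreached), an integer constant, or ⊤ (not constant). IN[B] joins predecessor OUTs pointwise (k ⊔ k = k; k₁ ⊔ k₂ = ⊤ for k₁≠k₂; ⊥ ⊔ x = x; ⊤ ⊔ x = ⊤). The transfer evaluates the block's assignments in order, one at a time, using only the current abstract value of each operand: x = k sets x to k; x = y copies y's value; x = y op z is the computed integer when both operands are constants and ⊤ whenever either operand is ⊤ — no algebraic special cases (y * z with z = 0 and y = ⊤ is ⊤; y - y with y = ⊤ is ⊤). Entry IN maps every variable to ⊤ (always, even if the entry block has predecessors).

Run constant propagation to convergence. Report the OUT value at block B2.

Per-block solution:
  B0: | IN=(all ⊤) | OUT=(all ⊤)
  B1: | IN=(all ⊤) | OUT=(all ⊤)
  B2: | IN=(all ⊤) | OUT={c:-3; rest ⊤}
  B3: | IN=(all ⊤) | OUT=(all ⊤)

Merge at B2: IN[B2] = OUT[B1] = {a: ⊤, b: ⊤, c: ⊤, d: ⊤, e: ⊤, f: ⊤}
Applying B2's transfer function to that IN value gives OUT[B2] (row B2 above).

Answer: {a: ⊤, b: ⊤, c: -3, d: ⊤, e: ⊤, f: ⊤}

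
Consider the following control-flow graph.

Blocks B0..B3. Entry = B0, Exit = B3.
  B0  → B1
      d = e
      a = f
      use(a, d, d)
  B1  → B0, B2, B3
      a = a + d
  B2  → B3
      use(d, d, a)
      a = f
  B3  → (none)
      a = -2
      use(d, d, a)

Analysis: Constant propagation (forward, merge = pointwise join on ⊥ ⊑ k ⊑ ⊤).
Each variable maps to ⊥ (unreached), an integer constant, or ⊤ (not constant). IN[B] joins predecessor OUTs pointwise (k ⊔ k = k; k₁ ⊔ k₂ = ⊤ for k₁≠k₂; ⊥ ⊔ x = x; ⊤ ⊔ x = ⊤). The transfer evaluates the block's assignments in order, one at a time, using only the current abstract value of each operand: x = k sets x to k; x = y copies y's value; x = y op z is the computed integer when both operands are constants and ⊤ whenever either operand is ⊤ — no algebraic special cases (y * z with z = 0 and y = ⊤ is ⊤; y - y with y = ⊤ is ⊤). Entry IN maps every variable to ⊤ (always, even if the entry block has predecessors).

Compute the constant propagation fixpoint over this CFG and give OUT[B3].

Fixpoint table:
  B0: | IN=(all ⊤) | OUT=(all ⊤)
  B1: | IN=(all ⊤) | OUT=(all ⊤)
  B2: | IN=(all ⊤) | OUT=(all ⊤)
  B3: | IN=(all ⊤) | OUT={a:-2; rest ⊤}

Merge at B3: IN[B3] = OUT[B1] ⊔ OUT[B2] = {a: ⊤, b: ⊤, c: ⊤, d: ⊤, e: ⊤, f: ⊤}
Applying B3's transfer function to that IN value gives OUT[B3] (row B3 above).

Answer: {a: -2, b: ⊤, c: ⊤, d: ⊤, e: ⊤, f: ⊤}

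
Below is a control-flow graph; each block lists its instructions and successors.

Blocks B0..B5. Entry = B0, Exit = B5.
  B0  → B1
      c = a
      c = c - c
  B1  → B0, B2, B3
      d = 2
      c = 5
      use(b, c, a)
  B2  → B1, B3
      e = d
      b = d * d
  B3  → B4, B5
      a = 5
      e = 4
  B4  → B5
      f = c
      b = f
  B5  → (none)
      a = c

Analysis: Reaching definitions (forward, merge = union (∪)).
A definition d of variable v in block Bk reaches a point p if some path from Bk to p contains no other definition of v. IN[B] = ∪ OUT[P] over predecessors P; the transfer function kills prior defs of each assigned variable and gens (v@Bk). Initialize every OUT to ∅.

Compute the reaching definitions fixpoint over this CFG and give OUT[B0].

Answer: {b@B2, c@B0, d@B1, e@B2}

Derivation:
Per-block solution:
  B0:   IN={b@B2, c@B1, d@B1, e@B2}   OUT={b@B2, c@B0, d@B1, e@B2}
  B1:   IN={b@B2, c@B0, c@B1, d@B1, e@B2}   OUT={b@B2, c@B1, d@B1, e@B2}
  B2:   IN={b@B2, c@B1, d@B1, e@B2}   OUT={b@B2, c@B1, d@B1, e@B2}
  B3:   IN={b@B2, c@B1, d@B1, e@B2}   OUT={a@B3, b@B2, c@B1, d@B1, e@B3}
  B4:   IN={a@B3, b@B2, c@B1, d@B1, e@B3}   OUT={a@B3, b@B4, c@B1, d@B1, e@B3, f@B4}
  B5:   IN={a@B3, b@B2, b@B4, c@B1, d@B1, e@B3, f@B4}   OUT={a@B5, b@B2, b@B4, c@B1, d@B1, e@B3, f@B4}

Merge at B0 (entry node, so the boundary value {} is joined with the incoming edge(s)): IN[B0] = {} ⊔ OUT[B1] = {b@B2, c@B1, d@B1, e@B2}
Applying B0's transfer function to that IN value gives OUT[B0] (row B0 above).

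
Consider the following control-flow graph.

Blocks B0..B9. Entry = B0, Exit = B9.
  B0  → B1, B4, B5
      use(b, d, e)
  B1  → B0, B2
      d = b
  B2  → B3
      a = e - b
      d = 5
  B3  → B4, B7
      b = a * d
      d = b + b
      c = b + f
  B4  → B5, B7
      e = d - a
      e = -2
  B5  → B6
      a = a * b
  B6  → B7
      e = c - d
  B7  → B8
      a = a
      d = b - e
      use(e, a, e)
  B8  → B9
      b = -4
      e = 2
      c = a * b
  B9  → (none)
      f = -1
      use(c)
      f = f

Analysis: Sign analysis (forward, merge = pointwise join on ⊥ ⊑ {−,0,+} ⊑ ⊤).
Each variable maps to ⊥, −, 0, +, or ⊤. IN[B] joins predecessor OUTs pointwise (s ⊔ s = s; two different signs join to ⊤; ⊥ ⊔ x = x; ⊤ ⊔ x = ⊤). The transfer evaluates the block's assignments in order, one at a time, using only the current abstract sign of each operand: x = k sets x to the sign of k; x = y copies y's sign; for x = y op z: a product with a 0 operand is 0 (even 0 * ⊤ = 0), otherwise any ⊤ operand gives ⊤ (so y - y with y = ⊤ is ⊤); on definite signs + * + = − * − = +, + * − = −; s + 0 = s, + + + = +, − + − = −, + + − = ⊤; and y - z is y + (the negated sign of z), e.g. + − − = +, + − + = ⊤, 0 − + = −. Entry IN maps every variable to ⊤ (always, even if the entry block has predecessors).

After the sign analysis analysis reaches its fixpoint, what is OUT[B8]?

Converged values:
  B0:   IN=(all ⊤)   OUT=(all ⊤)
  B1:   IN=(all ⊤)   OUT=(all ⊤)
  B2:   IN=(all ⊤)   OUT={d:+; rest ⊤}
  B3:   IN={d:+; rest ⊤}   OUT=(all ⊤)
  B4:   IN=(all ⊤)   OUT={e:-; rest ⊤}
  B5:   IN=(all ⊤)   OUT=(all ⊤)
  B6:   IN=(all ⊤)   OUT=(all ⊤)
  B7:   IN=(all ⊤)   OUT=(all ⊤)
  B8:   IN=(all ⊤)   OUT={b:-, e:+; rest ⊤}
  B9:   IN={b:-, e:+; rest ⊤}   OUT={b:-, e:+, f:-; rest ⊤}

Merge at B8: IN[B8] = OUT[B7] = {a: ⊤, b: ⊤, c: ⊤, d: ⊤, e: ⊤, f: ⊤}
Applying B8's transfer function to that IN value gives OUT[B8] (row B8 above).

Answer: {a: ⊤, b: -, c: ⊤, d: ⊤, e: +, f: ⊤}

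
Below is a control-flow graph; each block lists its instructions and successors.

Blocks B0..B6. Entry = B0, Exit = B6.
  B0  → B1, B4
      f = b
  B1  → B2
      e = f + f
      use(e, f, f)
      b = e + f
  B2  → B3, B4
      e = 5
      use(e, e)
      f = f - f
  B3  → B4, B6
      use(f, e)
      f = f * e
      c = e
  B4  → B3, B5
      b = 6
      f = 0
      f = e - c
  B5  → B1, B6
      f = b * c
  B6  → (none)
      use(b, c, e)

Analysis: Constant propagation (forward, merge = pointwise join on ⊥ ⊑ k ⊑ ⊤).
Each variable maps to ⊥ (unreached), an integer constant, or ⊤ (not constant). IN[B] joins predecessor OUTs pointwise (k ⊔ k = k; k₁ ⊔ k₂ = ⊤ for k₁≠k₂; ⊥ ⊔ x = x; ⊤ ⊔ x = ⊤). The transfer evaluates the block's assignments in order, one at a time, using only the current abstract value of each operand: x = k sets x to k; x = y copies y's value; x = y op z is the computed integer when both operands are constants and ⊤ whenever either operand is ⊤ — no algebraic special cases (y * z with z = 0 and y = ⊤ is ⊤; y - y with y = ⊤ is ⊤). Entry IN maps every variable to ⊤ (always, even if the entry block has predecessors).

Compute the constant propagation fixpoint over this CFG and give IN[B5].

Converged values:
  B0:  IN=(all ⊤)  OUT=(all ⊤)
  B1:  IN=(all ⊤)  OUT=(all ⊤)
  B2:  IN=(all ⊤)  OUT={e:5; rest ⊤}
  B3:  IN=(all ⊤)  OUT=(all ⊤)
  B4:  IN=(all ⊤)  OUT={b:6; rest ⊤}
  B5:  IN={b:6; rest ⊤}  OUT={b:6; rest ⊤}
  B6:  IN=(all ⊤)  OUT=(all ⊤)

Merge at B5: IN[B5] = OUT[B4] = {a: ⊤, b: 6, c: ⊤, d: ⊤, e: ⊤, f: ⊤}

Answer: {a: ⊤, b: 6, c: ⊤, d: ⊤, e: ⊤, f: ⊤}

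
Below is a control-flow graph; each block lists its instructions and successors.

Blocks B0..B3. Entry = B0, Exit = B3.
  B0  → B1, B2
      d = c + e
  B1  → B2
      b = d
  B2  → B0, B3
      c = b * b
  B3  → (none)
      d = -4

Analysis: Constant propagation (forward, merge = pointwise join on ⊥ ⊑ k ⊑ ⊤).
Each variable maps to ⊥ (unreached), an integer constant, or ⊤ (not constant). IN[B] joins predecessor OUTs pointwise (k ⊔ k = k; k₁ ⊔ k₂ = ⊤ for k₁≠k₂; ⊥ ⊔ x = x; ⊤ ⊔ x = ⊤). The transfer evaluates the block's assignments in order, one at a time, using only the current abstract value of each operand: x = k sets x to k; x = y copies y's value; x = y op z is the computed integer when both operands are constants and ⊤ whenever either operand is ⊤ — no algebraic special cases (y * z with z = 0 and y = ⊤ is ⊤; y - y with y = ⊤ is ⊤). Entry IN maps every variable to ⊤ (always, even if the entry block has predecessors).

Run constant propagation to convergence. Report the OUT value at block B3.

Converged values:
  B0: | IN=(all ⊤) | OUT=(all ⊤)
  B1: | IN=(all ⊤) | OUT=(all ⊤)
  B2: | IN=(all ⊤) | OUT=(all ⊤)
  B3: | IN=(all ⊤) | OUT={d:-4; rest ⊤}

Merge at B3: IN[B3] = OUT[B2] = {a: ⊤, b: ⊤, c: ⊤, d: ⊤, e: ⊤, f: ⊤}
Applying B3's transfer function to that IN value gives OUT[B3] (row B3 above).

Answer: {a: ⊤, b: ⊤, c: ⊤, d: -4, e: ⊤, f: ⊤}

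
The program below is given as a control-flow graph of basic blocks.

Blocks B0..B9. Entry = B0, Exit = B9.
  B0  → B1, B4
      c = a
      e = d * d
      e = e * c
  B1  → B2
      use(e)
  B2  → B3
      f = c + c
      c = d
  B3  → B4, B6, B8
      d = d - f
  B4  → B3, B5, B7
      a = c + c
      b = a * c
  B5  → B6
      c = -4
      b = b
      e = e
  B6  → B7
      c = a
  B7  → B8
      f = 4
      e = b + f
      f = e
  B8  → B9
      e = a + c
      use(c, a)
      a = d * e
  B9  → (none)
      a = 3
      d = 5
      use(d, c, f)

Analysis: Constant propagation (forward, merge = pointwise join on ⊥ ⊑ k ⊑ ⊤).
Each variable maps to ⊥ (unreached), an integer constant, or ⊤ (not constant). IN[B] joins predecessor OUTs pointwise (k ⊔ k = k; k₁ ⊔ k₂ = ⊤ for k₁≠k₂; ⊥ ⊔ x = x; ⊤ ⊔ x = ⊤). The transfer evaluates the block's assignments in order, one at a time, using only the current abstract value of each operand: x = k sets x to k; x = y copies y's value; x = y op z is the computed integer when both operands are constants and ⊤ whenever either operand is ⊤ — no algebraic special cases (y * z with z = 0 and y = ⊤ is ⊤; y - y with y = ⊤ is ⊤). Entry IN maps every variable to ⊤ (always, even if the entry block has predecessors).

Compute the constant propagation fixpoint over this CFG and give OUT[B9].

Fixpoint table:
  B0:  IN=(all ⊤)  OUT=(all ⊤)
  B1:  IN=(all ⊤)  OUT=(all ⊤)
  B2:  IN=(all ⊤)  OUT=(all ⊤)
  B3:  IN=(all ⊤)  OUT=(all ⊤)
  B4:  IN=(all ⊤)  OUT=(all ⊤)
  B5:  IN=(all ⊤)  OUT={c:-4; rest ⊤}
  B6:  IN=(all ⊤)  OUT=(all ⊤)
  B7:  IN=(all ⊤)  OUT=(all ⊤)
  B8:  IN=(all ⊤)  OUT=(all ⊤)
  B9:  IN=(all ⊤)  OUT={a:3, d:5; rest ⊤}

Merge at B9: IN[B9] = OUT[B8] = {a: ⊤, b: ⊤, c: ⊤, d: ⊤, e: ⊤, f: ⊤}
Applying B9's transfer function to that IN value gives OUT[B9] (row B9 above).

Answer: {a: 3, b: ⊤, c: ⊤, d: 5, e: ⊤, f: ⊤}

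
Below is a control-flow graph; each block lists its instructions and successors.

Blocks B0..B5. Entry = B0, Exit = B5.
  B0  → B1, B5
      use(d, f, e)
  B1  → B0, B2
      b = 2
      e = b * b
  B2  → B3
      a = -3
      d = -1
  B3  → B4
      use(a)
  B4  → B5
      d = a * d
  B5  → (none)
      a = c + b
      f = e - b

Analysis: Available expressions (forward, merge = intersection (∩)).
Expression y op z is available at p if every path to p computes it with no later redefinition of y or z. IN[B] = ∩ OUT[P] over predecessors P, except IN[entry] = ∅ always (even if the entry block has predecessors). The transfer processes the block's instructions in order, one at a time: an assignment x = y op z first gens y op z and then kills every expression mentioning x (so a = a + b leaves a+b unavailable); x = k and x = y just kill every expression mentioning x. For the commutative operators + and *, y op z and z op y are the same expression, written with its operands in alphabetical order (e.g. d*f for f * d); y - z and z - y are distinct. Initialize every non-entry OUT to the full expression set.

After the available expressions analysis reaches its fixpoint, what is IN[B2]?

Answer: {b*b}

Working:
Converged values:
  B0:   IN={}   OUT={}
  B1:   IN={}   OUT={b*b}
  B2:   IN={b*b}   OUT={b*b}
  B3:   IN={b*b}   OUT={b*b}
  B4:   IN={b*b}   OUT={b*b}
  B5:   IN={}   OUT={b+c, e-b}

Merge at B2: IN[B2] = OUT[B1] = {b*b}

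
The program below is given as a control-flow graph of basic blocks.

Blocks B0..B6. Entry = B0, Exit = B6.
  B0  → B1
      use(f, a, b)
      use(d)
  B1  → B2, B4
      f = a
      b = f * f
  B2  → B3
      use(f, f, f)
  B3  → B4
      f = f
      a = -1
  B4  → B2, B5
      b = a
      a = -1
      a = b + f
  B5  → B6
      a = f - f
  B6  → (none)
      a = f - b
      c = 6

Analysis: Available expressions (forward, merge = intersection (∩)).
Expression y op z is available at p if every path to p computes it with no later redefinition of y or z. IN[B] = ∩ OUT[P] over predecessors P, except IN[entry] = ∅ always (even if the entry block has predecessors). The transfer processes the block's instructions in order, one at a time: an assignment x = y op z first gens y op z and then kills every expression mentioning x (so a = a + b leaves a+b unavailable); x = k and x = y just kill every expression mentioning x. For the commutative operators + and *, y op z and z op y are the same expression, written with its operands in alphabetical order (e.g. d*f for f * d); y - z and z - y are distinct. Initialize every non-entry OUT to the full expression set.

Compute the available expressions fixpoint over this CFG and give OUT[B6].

Answer: {b+f, f-b, f-f}

Derivation:
Per-block solution:
  B0:   IN={}   OUT={}
  B1:   IN={}   OUT={f*f}
  B2:   IN={}   OUT={}
  B3:   IN={}   OUT={}
  B4:   IN={}   OUT={b+f}
  B5:   IN={b+f}   OUT={b+f, f-f}
  B6:   IN={b+f, f-f}   OUT={b+f, f-b, f-f}

Merge at B6: IN[B6] = OUT[B5] = {b+f, f-f}
Applying B6's transfer function to that IN value gives OUT[B6] (row B6 above).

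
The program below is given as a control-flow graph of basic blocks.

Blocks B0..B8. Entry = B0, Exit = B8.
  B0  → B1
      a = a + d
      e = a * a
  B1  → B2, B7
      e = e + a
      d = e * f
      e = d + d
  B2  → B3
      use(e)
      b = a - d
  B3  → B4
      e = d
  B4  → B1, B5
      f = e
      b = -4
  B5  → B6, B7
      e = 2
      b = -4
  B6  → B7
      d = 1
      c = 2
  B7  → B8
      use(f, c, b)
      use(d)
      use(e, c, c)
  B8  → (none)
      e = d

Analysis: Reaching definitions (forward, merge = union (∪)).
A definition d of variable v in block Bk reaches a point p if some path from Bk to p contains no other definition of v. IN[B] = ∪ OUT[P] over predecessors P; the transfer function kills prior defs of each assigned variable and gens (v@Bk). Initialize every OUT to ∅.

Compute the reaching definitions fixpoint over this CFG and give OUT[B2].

Answer: {a@B0, b@B2, d@B1, e@B1, f@B4}

Working:
Per-block solution:
  B0:   IN={}   OUT={a@B0, e@B0}
  B1:   IN={a@B0, b@B4, d@B1, e@B0, e@B3, f@B4}   OUT={a@B0, b@B4, d@B1, e@B1, f@B4}
  B2:   IN={a@B0, b@B4, d@B1, e@B1, f@B4}   OUT={a@B0, b@B2, d@B1, e@B1, f@B4}
  B3:   IN={a@B0, b@B2, d@B1, e@B1, f@B4}   OUT={a@B0, b@B2, d@B1, e@B3, f@B4}
  B4:   IN={a@B0, b@B2, d@B1, e@B3, f@B4}   OUT={a@B0, b@B4, d@B1, e@B3, f@B4}
  B5:   IN={a@B0, b@B4, d@B1, e@B3, f@B4}   OUT={a@B0, b@B5, d@B1, e@B5, f@B4}
  B6:   IN={a@B0, b@B5, d@B1, e@B5, f@B4}   OUT={a@B0, b@B5, c@B6, d@B6, e@B5, f@B4}
  B7:   IN={a@B0, b@B4, b@B5, c@B6, d@B1, d@B6, e@B1, e@B5, f@B4}   OUT={a@B0, b@B4, b@B5, c@B6, d@B1, d@B6, e@B1, e@B5, f@B4}
  B8:   IN={a@B0, b@B4, b@B5, c@B6, d@B1, d@B6, e@B1, e@B5, f@B4}   OUT={a@B0, b@B4, b@B5, c@B6, d@B1, d@B6, e@B8, f@B4}

Merge at B2: IN[B2] = OUT[B1] = {a@B0, b@B4, d@B1, e@B1, f@B4}
Applying B2's transfer function to that IN value gives OUT[B2] (row B2 above).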